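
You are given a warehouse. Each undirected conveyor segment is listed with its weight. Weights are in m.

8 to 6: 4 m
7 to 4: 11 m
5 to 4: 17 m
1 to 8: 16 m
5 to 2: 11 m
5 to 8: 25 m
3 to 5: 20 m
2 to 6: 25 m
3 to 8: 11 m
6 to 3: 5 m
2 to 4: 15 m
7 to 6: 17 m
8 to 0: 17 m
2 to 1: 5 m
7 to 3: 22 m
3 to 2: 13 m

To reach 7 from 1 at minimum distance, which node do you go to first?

Enumerating some paths:
1 - 2 - 3 - 7: 5+13+22 = 40
1 - 8 - 6 - 7: 16+4+17 = 37
1 - 2 - 4 - 7: 5+15+11 = 31
The minimum is 31 m via 1 - 2 - 4 - 7.
So from 1 the first move is to 2.

2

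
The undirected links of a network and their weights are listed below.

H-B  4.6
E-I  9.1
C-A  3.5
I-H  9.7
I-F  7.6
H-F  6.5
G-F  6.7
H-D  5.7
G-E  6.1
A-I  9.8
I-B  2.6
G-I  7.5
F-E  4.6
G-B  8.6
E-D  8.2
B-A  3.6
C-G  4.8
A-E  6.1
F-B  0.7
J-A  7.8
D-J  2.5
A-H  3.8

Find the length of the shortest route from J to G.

16.1

Settle nodes by increasing distance from J:
J: 0
D: 2.5  (via J)
A: 7.8  (via J)
H: 8.2  (via D)
E: 10.7  (via D)
C: 11.3  (via A)
B: 11.4  (via A)
F: 12.1  (via B)
I: 14  (via B)
G: 16.1  (via C)
Shortest route: J → A → C → G = 16.1.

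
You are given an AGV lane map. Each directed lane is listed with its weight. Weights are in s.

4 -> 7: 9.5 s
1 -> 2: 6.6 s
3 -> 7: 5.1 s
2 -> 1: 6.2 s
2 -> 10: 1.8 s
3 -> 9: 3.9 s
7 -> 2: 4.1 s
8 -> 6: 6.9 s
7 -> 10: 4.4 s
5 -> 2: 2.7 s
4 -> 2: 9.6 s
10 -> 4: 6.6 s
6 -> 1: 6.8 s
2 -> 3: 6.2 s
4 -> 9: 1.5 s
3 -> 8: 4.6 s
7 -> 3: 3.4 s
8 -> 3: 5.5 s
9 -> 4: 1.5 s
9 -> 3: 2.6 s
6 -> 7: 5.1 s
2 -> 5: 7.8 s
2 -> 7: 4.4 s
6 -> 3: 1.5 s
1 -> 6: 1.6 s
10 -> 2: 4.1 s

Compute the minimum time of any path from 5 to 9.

12.6 s

Running Dijkstra from 5:
5: 0
2: 2.7  (via 5)
10: 4.5  (via 2)
7: 7.1  (via 2)
1: 8.9  (via 2)
3: 8.9  (via 2)
6: 10.5  (via 1)
4: 11.1  (via 10)
9: 12.6  (via 4)
Shortest route: 5 → 2 → 10 → 4 → 9 = 12.6 s.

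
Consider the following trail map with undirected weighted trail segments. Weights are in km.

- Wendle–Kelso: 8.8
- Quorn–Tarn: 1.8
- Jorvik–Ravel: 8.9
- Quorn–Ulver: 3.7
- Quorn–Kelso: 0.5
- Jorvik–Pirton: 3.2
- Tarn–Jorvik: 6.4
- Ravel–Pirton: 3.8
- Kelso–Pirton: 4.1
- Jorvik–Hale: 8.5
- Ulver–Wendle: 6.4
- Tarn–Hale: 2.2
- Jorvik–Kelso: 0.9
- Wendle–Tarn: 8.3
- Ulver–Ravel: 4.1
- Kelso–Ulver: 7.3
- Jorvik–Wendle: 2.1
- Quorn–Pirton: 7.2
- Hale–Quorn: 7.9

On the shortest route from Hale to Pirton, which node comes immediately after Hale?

Tarn

Candidate routes:
Hale - Tarn - Quorn - Pirton: 2.2+1.8+7.2 = 11.2
Hale - Jorvik - Pirton: 8.5+3.2 = 11.7
Hale - Tarn - Quorn - Kelso - Pirton: 2.2+1.8+0.5+4.1 = 8.6
The minimum is 8.6 km via Hale - Tarn - Quorn - Kelso - Pirton.
So from Hale the first move is to Tarn.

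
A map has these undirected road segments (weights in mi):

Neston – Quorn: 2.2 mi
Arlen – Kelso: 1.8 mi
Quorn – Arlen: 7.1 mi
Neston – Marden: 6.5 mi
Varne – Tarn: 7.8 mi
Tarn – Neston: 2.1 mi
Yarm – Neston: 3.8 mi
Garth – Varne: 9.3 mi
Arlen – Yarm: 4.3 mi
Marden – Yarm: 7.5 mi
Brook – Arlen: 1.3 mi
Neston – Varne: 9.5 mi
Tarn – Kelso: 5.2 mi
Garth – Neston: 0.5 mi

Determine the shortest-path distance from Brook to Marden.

13.1 mi

Shortest distances from Brook:
Brook: 0
Arlen: 1.3  (via Brook)
Kelso: 3.1  (via Arlen)
Yarm: 5.6  (via Arlen)
Tarn: 8.3  (via Kelso)
Quorn: 8.4  (via Arlen)
Neston: 9.4  (via Yarm)
Garth: 9.9  (via Neston)
Marden: 13.1  (via Yarm)
Shortest route: Brook → Arlen → Yarm → Marden = 13.1 mi.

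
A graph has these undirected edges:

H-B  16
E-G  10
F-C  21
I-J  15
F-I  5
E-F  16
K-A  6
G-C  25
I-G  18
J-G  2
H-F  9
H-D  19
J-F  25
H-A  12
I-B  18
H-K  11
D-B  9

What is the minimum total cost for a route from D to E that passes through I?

Shortest D→I: D → B → I = 27
Best I to E: I → F → E costing 21
Total via I: 27 + 21 = 48.

48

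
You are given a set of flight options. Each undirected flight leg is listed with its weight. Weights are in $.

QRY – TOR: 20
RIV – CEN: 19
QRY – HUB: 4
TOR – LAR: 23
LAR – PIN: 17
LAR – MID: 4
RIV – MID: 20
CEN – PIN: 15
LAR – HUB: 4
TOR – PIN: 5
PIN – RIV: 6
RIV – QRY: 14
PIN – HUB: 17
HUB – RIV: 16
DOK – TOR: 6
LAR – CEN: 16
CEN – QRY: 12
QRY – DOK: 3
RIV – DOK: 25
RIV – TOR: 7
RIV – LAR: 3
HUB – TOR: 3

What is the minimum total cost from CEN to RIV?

Enumerating some paths:
CEN - PIN - RIV: 15+6 = 21
CEN - RIV: 19 = 19
Cheapest is CEN - RIV at $19.

$19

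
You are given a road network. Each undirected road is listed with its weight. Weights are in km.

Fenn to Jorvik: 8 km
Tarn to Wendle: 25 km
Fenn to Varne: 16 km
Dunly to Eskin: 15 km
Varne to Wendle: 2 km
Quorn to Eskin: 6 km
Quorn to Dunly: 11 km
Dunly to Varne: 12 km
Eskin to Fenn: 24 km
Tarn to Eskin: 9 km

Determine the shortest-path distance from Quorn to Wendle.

Compare a few routes:
Quorn–Eskin–Tarn–Wendle: 6+9+25 = 40
Quorn–Dunly–Varne–Wendle: 11+12+2 = 25
Quorn–Eskin–Dunly–Varne–Wendle: 6+15+12+2 = 35
Quorn–Eskin–Fenn–Varne–Wendle: 6+24+16+2 = 48
Cheapest is Quorn–Dunly–Varne–Wendle at 25 km.

25 km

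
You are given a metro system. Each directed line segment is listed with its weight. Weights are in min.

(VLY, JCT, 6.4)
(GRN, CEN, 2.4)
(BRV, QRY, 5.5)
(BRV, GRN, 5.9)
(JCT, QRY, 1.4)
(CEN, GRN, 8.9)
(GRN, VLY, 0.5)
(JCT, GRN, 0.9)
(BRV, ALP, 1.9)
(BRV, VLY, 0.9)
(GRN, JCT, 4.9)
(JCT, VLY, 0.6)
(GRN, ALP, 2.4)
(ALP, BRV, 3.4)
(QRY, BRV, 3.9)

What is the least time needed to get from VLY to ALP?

Enumerating some paths:
VLY - JCT - QRY - BRV - ALP: 6.4+1.4+3.9+1.9 = 13.6
VLY - JCT - GRN - ALP: 6.4+0.9+2.4 = 9.7
Cheapest is VLY - JCT - GRN - ALP at 9.7 min.

9.7 min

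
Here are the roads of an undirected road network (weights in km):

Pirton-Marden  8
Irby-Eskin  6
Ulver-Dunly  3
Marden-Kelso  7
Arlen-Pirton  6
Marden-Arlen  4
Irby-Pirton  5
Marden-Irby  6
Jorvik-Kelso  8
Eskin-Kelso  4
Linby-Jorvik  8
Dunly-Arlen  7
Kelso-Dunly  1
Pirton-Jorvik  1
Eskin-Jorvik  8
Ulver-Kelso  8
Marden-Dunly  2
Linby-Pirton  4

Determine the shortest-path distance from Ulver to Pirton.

13 km

Running Dijkstra from Ulver:
Ulver: 0
Dunly: 3  (via Ulver)
Kelso: 4  (via Dunly)
Marden: 5  (via Dunly)
Eskin: 8  (via Kelso)
Arlen: 9  (via Marden)
Irby: 11  (via Marden)
Jorvik: 12  (via Kelso)
Pirton: 13  (via Marden)
Shortest route: Ulver → Dunly → Marden → Pirton = 13 km.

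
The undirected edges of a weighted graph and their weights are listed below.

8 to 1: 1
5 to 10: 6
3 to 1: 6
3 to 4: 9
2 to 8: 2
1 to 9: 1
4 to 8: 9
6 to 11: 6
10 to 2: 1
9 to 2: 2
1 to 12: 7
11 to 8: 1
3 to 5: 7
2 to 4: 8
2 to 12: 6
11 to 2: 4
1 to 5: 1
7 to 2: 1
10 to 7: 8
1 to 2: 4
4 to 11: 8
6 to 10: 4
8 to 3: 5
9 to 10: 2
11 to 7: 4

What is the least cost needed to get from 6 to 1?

Settle nodes by increasing distance from 6:
6: 0
10: 4  (via 6)
2: 5  (via 10)
7: 6  (via 2)
9: 6  (via 10)
11: 6  (via 6)
1: 7  (via 9)
Shortest route: 6 → 10 → 9 → 1 = 7.

7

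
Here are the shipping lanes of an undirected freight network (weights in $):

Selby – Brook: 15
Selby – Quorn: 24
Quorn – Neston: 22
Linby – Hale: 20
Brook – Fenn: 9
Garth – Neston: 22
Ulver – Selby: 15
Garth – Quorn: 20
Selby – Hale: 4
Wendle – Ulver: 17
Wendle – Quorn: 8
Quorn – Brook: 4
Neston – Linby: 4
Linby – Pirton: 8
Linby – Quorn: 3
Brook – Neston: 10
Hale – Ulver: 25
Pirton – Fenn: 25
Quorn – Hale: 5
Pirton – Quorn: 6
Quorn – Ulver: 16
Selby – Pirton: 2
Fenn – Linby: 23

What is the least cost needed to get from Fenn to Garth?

Enumerating some paths:
Fenn → Brook → Neston → Garth: 9+10+22 = 41
Fenn → Linby → Quorn → Garth: 23+3+20 = 46
Fenn → Brook → Quorn → Linby → Neston → Garth: 9+4+3+4+22 = 42
Fenn → Brook → Quorn → Garth: 9+4+20 = 33
The minimum is $33 via Fenn → Brook → Quorn → Garth.

$33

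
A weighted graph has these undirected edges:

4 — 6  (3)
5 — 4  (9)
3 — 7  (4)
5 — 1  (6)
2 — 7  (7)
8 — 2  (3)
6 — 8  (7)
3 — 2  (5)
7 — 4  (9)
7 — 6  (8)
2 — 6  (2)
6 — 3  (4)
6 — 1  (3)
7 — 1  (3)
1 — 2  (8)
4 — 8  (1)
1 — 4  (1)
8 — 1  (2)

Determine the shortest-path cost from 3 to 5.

13

Settle nodes by increasing distance from 3:
3: 0
6: 4  (via 3)
7: 4  (via 3)
2: 5  (via 3)
1: 7  (via 6)
4: 7  (via 6)
8: 8  (via 2)
5: 13  (via 1)
Shortest route: 3–6–1–5 = 13.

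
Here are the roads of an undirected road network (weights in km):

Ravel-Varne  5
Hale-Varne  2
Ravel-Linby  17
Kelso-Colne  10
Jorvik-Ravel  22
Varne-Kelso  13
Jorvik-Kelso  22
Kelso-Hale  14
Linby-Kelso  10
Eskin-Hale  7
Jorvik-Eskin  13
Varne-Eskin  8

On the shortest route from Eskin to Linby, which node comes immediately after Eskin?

Varne

Candidate routes:
Eskin - Hale - Kelso - Linby: 7+14+10 = 31
Eskin - Hale - Varne - Ravel - Linby: 7+2+5+17 = 31
Eskin - Varne - Kelso - Linby: 8+13+10 = 31
Eskin - Varne - Ravel - Linby: 8+5+17 = 30
Cheapest is Eskin - Varne - Ravel - Linby at 30 km.
So from Eskin the first move is to Varne.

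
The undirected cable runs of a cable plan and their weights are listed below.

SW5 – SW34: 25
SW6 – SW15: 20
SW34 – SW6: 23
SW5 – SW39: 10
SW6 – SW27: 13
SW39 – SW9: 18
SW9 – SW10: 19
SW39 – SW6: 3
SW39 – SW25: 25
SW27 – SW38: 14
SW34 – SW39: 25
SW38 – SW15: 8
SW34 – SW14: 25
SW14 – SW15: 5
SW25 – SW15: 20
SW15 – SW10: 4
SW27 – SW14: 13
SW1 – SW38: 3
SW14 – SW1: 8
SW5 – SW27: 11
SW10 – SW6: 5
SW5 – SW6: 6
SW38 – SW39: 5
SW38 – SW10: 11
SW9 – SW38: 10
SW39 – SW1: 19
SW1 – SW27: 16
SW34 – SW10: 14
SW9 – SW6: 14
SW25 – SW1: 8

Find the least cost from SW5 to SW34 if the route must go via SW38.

39

Shortest SW5→SW38: SW5–SW6–SW39–SW38 = 14
Shortest SW38→SW34: SW38–SW10–SW34 = 25
Total via SW38: 14 + 25 = 39.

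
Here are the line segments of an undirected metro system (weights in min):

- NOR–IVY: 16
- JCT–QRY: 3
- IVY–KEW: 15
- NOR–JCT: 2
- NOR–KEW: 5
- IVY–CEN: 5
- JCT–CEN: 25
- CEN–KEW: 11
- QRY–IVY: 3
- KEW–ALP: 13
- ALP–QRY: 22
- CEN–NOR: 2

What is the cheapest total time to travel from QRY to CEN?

7 min

Enumerating some paths:
QRY - IVY - CEN: 3+5 = 8
QRY - JCT - NOR - CEN: 3+2+2 = 7
The minimum is 7 min via QRY - JCT - NOR - CEN.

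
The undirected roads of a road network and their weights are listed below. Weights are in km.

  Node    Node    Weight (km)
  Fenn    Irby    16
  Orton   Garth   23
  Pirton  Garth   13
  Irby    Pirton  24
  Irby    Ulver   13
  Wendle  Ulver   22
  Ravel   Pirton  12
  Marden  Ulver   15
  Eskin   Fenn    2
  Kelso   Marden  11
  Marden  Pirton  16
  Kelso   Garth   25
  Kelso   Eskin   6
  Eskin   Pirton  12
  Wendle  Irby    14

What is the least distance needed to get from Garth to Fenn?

Settle nodes by increasing distance from Garth:
Garth: 0
Pirton: 13  (via Garth)
Orton: 23  (via Garth)
Kelso: 25  (via Garth)
Ravel: 25  (via Pirton)
Eskin: 25  (via Pirton)
Fenn: 27  (via Eskin)
Shortest route: Garth → Pirton → Eskin → Fenn = 27 km.

27 km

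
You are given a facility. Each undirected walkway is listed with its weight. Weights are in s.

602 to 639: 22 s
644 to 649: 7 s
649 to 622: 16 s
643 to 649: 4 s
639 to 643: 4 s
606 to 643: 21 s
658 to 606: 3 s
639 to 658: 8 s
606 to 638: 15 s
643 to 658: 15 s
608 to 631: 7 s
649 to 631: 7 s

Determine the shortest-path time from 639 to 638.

Candidate routes:
639 → 643 → 658 → 606 → 638: 4+15+3+15 = 37
639 → 643 → 606 → 638: 4+21+15 = 40
639 → 658 → 606 → 638: 8+3+15 = 26
639 → 658 → 643 → 606 → 638: 8+15+21+15 = 59
Cheapest is 639 → 658 → 606 → 638 at 26 s.

26 s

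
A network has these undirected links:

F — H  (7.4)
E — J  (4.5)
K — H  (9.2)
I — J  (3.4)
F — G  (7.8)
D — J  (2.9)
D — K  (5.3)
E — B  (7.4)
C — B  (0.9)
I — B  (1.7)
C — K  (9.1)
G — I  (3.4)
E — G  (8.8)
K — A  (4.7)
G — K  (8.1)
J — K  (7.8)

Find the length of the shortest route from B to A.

14.7

Running Dijkstra from B:
B: 0
C: 0.9  (via B)
I: 1.7  (via B)
G: 5.1  (via I)
J: 5.1  (via I)
E: 7.4  (via B)
D: 8  (via J)
K: 10  (via C)
F: 12.9  (via G)
A: 14.7  (via K)
Shortest route: B–C–K–A = 14.7.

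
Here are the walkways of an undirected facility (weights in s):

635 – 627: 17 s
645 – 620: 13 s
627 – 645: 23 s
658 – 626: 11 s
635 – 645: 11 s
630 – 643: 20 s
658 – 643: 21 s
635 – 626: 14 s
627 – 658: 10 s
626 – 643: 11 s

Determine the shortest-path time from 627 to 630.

Candidate routes:
627 - 658 - 626 - 643 - 630: 10+11+11+20 = 52
627 - 635 - 626 - 643 - 630: 17+14+11+20 = 62
627 - 658 - 643 - 630: 10+21+20 = 51
The minimum is 51 s via 627 - 658 - 643 - 630.

51 s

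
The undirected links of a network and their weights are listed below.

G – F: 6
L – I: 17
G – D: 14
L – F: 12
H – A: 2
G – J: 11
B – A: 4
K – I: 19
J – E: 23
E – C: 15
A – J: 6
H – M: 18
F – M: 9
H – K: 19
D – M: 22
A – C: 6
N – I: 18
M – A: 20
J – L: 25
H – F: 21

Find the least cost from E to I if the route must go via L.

65

Best E to L: E–J–L costing 48
Best L to I: L–I costing 17
Total via L: 48 + 17 = 65.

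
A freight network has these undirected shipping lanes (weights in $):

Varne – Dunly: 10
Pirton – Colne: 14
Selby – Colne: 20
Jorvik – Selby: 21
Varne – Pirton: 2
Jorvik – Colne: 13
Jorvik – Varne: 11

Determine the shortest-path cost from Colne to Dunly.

Running Dijkstra from Colne:
Colne: 0
Jorvik: 13  (via Colne)
Pirton: 14  (via Colne)
Varne: 16  (via Pirton)
Selby: 20  (via Colne)
Dunly: 26  (via Varne)
Shortest route: Colne → Pirton → Varne → Dunly = $26.

$26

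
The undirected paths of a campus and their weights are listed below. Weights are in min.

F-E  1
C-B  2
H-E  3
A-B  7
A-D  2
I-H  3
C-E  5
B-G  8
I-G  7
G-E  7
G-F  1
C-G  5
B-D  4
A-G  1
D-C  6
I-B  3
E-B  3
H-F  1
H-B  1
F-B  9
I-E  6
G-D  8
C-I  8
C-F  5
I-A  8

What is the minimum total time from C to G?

Candidate routes:
C - E - F - G: 5+1+1 = 7
C - G: 5 = 5
C - F - G: 5+1 = 6
C - B - E - F - G: 2+3+1+1 = 7
The minimum is 5 min via C - G.

5 min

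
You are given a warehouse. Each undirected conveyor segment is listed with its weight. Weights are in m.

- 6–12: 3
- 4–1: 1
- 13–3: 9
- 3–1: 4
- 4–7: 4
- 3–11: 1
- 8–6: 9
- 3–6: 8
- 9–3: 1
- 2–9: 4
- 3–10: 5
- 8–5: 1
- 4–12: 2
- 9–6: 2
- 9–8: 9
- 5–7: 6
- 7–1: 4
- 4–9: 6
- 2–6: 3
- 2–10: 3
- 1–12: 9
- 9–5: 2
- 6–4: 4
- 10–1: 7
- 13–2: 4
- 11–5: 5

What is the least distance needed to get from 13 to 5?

Enumerating some paths:
13 - 3 - 9 - 5: 9+1+2 = 12
13 - 2 - 9 - 5: 4+4+2 = 10
13 - 2 - 6 - 9 - 5: 4+3+2+2 = 11
The minimum is 10 m via 13 - 2 - 9 - 5.

10 m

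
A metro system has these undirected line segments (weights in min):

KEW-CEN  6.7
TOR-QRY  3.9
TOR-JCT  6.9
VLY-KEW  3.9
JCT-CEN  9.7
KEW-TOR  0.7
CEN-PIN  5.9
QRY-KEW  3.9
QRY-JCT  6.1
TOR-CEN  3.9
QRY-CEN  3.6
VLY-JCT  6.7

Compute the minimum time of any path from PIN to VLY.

Shortest distances from PIN:
PIN: 0
CEN: 5.9  (via PIN)
QRY: 9.5  (via CEN)
TOR: 9.8  (via CEN)
KEW: 10.5  (via TOR)
VLY: 14.4  (via KEW)
Shortest route: PIN → CEN → TOR → KEW → VLY = 14.4 min.

14.4 min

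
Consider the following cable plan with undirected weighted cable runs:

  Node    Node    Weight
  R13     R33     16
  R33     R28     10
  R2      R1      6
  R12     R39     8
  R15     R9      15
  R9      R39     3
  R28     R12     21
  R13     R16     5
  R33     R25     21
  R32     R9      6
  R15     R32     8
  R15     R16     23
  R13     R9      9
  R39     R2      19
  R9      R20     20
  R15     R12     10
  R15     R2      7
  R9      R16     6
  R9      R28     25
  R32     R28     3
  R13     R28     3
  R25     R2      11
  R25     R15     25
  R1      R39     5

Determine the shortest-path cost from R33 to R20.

Running Dijkstra from R33:
R33: 0
R28: 10  (via R33)
R13: 13  (via R28)
R32: 13  (via R28)
R16: 18  (via R13)
R9: 19  (via R32)
R25: 21  (via R33)
R15: 21  (via R32)
R39: 22  (via R9)
R1: 27  (via R39)
R2: 28  (via R15)
R12: 30  (via R39)
R20: 39  (via R9)
Shortest route: R33 → R28 → R32 → R9 → R20 = 39.

39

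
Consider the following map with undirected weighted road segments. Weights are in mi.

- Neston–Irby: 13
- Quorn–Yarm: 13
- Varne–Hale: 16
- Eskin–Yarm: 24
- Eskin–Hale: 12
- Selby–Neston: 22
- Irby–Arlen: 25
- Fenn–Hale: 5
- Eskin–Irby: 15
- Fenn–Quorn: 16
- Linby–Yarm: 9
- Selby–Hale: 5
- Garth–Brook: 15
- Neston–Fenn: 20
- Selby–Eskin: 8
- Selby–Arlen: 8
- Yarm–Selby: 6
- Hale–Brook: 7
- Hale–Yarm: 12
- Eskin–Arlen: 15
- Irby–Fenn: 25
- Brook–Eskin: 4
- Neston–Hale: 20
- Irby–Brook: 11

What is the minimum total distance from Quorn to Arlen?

27 mi

Shortest distances from Quorn:
Quorn: 0
Yarm: 13  (via Quorn)
Fenn: 16  (via Quorn)
Selby: 19  (via Yarm)
Hale: 21  (via Fenn)
Linby: 22  (via Yarm)
Eskin: 27  (via Selby)
Arlen: 27  (via Selby)
Shortest route: Quorn → Yarm → Selby → Arlen = 27 mi.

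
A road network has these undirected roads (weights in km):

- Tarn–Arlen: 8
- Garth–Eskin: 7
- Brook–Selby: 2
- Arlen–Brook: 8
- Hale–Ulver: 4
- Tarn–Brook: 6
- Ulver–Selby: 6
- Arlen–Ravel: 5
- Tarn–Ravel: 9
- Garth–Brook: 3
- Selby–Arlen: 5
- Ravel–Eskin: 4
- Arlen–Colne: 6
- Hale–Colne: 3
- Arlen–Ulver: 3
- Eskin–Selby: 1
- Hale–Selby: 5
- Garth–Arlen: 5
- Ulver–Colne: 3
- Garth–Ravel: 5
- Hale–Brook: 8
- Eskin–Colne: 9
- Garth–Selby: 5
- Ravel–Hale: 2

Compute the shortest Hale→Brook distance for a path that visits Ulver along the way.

Best Hale to Ulver: Hale → Ulver costing 4
Best Ulver to Brook: Ulver → Selby → Brook costing 8
Total via Ulver: 4 + 8 = 12 km.

12 km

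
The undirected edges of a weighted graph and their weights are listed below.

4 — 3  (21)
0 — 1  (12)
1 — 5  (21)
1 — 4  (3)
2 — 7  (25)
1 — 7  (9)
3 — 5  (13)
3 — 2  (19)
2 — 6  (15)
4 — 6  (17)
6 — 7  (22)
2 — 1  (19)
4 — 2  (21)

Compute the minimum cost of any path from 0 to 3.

Running Dijkstra from 0:
0: 0
1: 12  (via 0)
4: 15  (via 1)
7: 21  (via 1)
2: 31  (via 1)
6: 32  (via 4)
5: 33  (via 1)
3: 36  (via 4)
Shortest route: 0 → 1 → 4 → 3 = 36.

36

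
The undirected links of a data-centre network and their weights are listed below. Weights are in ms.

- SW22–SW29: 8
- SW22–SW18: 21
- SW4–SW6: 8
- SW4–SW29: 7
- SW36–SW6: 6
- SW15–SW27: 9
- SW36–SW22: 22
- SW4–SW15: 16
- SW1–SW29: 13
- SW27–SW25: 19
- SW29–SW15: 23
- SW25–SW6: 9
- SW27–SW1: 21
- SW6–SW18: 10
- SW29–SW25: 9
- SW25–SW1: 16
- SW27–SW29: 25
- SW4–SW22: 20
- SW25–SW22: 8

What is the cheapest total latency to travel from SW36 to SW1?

Candidate routes:
SW36 → SW6 → SW25 → SW1: 6+9+16 = 31
SW36 → SW6 → SW25 → SW29 → SW1: 6+9+9+13 = 37
SW36 → SW6 → SW4 → SW29 → SW1: 6+8+7+13 = 34
Cheapest is SW36 → SW6 → SW25 → SW1 at 31 ms.

31 ms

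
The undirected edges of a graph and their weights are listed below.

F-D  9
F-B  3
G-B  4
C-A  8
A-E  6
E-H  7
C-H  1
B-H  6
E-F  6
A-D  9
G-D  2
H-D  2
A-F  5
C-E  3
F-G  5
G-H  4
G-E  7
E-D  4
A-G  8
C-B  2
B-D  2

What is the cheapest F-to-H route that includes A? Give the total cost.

Best F to A: F–A costing 5
Shortest A→H: A–C–H = 9
Total via A: 5 + 9 = 14.

14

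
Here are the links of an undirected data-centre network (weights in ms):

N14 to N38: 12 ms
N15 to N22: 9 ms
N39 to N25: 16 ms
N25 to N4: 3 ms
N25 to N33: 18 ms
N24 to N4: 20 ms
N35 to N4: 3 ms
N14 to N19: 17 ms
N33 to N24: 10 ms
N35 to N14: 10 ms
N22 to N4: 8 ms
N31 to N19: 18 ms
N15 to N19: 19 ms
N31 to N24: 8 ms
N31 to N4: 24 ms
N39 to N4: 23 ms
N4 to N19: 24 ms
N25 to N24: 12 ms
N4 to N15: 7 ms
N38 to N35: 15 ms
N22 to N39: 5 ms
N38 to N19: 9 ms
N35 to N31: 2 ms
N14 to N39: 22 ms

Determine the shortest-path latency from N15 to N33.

Running Dijkstra from N15:
N15: 0
N4: 7  (via N15)
N22: 9  (via N15)
N25: 10  (via N4)
N35: 10  (via N4)
N31: 12  (via N35)
N39: 14  (via N22)
N19: 19  (via N15)
N14: 20  (via N35)
N24: 20  (via N31)
N38: 25  (via N35)
N33: 28  (via N25)
Shortest route: N15–N4–N25–N33 = 28 ms.

28 ms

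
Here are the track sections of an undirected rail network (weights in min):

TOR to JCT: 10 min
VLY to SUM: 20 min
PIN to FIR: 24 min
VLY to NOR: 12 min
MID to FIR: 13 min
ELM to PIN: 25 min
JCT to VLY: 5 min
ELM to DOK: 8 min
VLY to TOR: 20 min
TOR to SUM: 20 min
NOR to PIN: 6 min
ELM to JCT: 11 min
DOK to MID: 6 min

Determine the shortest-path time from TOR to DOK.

Enumerating some paths:
TOR–JCT–ELM–DOK: 10+11+8 = 29
TOR–VLY–JCT–ELM–DOK: 20+5+11+8 = 44
The minimum is 29 min via TOR–JCT–ELM–DOK.

29 min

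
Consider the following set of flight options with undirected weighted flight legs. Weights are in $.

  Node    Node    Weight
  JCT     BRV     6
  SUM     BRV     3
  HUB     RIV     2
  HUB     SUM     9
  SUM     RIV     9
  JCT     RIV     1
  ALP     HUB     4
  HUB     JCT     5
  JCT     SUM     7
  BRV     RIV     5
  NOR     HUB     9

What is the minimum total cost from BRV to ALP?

Compare a few routes:
BRV → RIV → HUB → ALP: 5+2+4 = 11
BRV → JCT → RIV → HUB → ALP: 6+1+2+4 = 13
Cheapest is BRV → RIV → HUB → ALP at $11.

$11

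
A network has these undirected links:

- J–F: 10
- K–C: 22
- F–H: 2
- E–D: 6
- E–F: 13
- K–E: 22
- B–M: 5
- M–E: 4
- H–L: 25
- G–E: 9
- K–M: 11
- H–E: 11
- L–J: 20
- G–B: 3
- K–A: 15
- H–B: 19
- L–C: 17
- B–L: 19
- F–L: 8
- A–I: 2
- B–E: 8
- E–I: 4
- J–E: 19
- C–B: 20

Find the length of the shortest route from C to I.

32

Enumerating some paths:
C–B–G–E–I: 20+3+9+4 = 36
C–B–E–I: 20+8+4 = 32
C–B–M–E–I: 20+5+4+4 = 33
The minimum is 32 via C–B–E–I.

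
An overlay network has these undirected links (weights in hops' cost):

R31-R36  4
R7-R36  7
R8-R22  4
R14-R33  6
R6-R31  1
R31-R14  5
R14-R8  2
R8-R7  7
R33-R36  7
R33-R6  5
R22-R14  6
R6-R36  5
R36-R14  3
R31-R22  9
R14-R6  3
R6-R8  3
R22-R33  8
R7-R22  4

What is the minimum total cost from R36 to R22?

Settle nodes by increasing distance from R36:
R36: 0
R14: 3  (via R36)
R31: 4  (via R36)
R6: 5  (via R36)
R8: 5  (via R14)
R7: 7  (via R36)
R33: 7  (via R36)
R22: 9  (via R14)
Shortest route: R36–R14–R22 = 9 hops' cost.

9 hops' cost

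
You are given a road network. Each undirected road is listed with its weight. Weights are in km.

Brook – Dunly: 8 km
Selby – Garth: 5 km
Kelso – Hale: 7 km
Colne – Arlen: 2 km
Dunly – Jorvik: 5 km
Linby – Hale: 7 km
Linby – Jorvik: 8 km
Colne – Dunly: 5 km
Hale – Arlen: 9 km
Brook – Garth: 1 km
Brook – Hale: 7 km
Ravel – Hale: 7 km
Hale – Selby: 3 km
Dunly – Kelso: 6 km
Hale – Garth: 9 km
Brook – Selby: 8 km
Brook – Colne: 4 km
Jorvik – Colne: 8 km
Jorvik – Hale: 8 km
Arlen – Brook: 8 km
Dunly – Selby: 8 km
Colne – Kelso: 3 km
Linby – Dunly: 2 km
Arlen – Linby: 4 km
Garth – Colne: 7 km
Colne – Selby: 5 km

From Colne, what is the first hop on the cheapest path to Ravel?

Selby

Compare a few routes:
Colne–Arlen–Hale–Ravel: 2+9+7 = 18
Colne–Kelso–Hale–Ravel: 3+7+7 = 17
Colne–Selby–Hale–Ravel: 5+3+7 = 15
The minimum is 15 km via Colne–Selby–Hale–Ravel.
So from Colne the first move is to Selby.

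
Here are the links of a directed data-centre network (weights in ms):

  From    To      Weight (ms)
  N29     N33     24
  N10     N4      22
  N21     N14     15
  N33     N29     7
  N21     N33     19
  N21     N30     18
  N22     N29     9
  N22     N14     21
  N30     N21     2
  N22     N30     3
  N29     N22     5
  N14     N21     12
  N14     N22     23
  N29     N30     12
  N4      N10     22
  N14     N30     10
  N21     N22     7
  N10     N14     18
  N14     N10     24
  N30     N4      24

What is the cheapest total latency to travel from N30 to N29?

Shortest distances from N30:
N30: 0
N21: 2  (via N30)
N22: 9  (via N21)
N14: 17  (via N21)
N29: 18  (via N22)
Shortest route: N30 → N21 → N22 → N29 = 18 ms.

18 ms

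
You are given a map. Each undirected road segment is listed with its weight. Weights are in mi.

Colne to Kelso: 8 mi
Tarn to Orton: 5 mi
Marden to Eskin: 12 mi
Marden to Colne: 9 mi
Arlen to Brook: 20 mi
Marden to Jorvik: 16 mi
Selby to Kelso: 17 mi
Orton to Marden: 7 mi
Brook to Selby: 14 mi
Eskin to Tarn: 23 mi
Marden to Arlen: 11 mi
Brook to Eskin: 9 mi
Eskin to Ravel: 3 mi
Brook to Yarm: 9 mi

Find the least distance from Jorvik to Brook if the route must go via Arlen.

47 mi

Shortest Jorvik→Arlen: Jorvik–Marden–Arlen = 27
Shortest Arlen→Brook: Arlen–Brook = 20
Total via Arlen: 27 + 20 = 47 mi.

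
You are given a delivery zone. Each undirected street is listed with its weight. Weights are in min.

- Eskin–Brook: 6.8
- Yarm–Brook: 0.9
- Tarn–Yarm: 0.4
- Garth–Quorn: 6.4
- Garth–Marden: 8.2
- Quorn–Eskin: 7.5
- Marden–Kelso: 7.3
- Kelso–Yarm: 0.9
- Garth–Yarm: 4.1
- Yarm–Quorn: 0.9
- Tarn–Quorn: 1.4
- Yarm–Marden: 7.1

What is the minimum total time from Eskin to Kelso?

Candidate routes:
Eskin–Quorn–Yarm–Kelso: 7.5+0.9+0.9 = 9.3
Eskin–Quorn–Tarn–Yarm–Kelso: 7.5+1.4+0.4+0.9 = 10.2
Eskin–Brook–Yarm–Kelso: 6.8+0.9+0.9 = 8.6
The minimum is 8.6 min via Eskin–Brook–Yarm–Kelso.

8.6 min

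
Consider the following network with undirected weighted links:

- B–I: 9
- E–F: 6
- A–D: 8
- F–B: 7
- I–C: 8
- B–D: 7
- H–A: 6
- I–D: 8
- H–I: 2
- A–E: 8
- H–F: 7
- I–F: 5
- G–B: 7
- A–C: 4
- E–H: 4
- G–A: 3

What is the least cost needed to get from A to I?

8

Candidate routes:
A–H–I: 6+2 = 8
A–E–H–I: 8+4+2 = 14
A–C–I: 4+8 = 12
Cheapest is A–H–I at 8.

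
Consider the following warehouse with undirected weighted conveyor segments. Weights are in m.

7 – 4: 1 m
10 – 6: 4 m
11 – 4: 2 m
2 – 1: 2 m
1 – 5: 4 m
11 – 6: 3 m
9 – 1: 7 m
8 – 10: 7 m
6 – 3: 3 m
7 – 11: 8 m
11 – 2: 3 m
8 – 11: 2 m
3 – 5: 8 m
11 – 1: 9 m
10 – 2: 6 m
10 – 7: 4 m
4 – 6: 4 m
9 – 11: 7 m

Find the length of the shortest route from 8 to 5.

11 m

Enumerating some paths:
8 - 11 - 1 - 5: 2+9+4 = 15
8 - 11 - 2 - 1 - 5: 2+3+2+4 = 11
The minimum is 11 m via 8 - 11 - 2 - 1 - 5.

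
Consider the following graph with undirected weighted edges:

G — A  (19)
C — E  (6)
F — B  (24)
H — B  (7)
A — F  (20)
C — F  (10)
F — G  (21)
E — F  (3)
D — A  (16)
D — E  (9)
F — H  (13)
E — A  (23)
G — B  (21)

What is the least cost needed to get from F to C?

Candidate routes:
F - C: 10 = 10
F - E - C: 3+6 = 9
Cheapest is F - E - C at 9.

9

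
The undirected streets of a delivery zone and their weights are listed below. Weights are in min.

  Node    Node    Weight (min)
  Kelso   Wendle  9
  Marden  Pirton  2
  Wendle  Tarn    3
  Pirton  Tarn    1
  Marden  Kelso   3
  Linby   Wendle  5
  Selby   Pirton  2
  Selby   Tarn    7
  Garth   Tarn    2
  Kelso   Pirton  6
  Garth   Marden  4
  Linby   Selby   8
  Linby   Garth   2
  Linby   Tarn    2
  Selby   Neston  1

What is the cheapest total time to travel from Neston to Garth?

6 min

Settle nodes by increasing distance from Neston:
Neston: 0
Selby: 1  (via Neston)
Pirton: 3  (via Selby)
Tarn: 4  (via Pirton)
Marden: 5  (via Pirton)
Garth: 6  (via Tarn)
Shortest route: Neston–Selby–Pirton–Tarn–Garth = 6 min.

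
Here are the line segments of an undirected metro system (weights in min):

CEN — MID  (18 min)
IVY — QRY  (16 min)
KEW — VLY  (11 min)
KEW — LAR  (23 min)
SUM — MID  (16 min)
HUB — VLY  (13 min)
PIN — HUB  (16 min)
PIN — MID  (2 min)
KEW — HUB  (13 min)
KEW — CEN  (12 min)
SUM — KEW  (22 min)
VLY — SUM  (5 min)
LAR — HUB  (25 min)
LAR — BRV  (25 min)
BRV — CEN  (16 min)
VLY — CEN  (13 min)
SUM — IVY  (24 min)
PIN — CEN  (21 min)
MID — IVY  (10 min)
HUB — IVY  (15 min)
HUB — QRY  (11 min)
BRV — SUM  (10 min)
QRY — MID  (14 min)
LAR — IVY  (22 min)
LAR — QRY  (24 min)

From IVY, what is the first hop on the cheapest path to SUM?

SUM

Candidate routes:
IVY → MID → SUM: 10+16 = 26
IVY → SUM: 24 = 24
The minimum is 24 min via IVY → SUM.
So from IVY the first move is to SUM.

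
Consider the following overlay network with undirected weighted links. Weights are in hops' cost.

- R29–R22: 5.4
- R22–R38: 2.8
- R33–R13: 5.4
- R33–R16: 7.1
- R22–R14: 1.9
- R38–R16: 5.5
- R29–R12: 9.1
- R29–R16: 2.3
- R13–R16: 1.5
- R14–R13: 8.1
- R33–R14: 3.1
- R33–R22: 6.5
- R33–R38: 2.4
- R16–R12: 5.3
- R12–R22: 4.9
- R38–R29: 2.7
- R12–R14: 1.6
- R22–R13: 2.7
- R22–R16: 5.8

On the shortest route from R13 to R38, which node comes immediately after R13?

Compare a few routes:
R13–R22–R38: 2.7+2.8 = 5.5
R13–R16–R29–R38: 1.5+2.3+2.7 = 6.5
R13–R16–R38: 1.5+5.5 = 7
The minimum is 5.5 hops' cost via R13–R22–R38.
So from R13 the first move is to R22.

R22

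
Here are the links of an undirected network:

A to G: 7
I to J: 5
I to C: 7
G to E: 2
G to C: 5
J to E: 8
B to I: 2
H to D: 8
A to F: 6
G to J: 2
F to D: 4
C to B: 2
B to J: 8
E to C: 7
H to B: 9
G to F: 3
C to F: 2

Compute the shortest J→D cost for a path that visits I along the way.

Best J to I: J → I costing 5
Best I to D: I → B → C → F → D costing 10
Total via I: 5 + 10 = 15.

15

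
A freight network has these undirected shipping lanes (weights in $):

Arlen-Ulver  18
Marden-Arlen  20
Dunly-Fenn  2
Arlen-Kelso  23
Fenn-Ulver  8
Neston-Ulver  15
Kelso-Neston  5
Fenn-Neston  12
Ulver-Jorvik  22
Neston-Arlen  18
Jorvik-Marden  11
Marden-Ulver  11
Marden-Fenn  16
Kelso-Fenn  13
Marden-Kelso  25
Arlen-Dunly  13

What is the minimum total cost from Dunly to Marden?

$18

Running Dijkstra from Dunly:
Dunly: 0
Fenn: 2  (via Dunly)
Ulver: 10  (via Fenn)
Arlen: 13  (via Dunly)
Neston: 14  (via Fenn)
Kelso: 15  (via Fenn)
Marden: 18  (via Fenn)
Shortest route: Dunly → Fenn → Marden = $18.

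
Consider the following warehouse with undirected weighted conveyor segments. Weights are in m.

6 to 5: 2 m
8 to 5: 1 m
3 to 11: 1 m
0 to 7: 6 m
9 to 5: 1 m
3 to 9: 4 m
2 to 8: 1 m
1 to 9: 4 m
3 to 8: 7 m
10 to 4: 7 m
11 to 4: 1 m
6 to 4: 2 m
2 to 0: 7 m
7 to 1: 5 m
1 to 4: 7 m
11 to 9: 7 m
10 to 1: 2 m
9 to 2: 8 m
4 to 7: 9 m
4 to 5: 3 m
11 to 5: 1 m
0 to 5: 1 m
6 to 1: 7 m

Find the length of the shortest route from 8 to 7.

8 m

Candidate routes:
8–5–0–7: 1+1+6 = 8
8–5–9–1–7: 1+1+4+5 = 11
Cheapest is 8–5–0–7 at 8 m.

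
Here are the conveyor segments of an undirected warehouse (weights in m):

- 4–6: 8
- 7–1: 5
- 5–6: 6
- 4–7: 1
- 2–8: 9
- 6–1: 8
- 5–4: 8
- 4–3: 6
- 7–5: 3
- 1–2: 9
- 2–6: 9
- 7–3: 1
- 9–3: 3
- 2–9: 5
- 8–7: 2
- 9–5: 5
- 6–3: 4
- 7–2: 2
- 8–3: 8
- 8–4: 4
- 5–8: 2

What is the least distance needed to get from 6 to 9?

Settle nodes by increasing distance from 6:
6: 0
3: 4  (via 6)
7: 5  (via 3)
4: 6  (via 7)
5: 6  (via 6)
2: 7  (via 7)
8: 7  (via 7)
9: 7  (via 3)
Shortest route: 6 → 3 → 9 = 7 m.

7 m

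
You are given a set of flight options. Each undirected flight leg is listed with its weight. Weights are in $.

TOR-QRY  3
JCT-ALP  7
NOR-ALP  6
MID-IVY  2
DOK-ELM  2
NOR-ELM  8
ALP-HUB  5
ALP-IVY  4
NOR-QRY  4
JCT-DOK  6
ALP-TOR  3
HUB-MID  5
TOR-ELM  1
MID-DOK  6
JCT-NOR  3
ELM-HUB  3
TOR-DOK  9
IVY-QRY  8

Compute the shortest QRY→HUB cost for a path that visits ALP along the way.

$11

Shortest QRY→ALP: QRY–TOR–ALP = 6
Best ALP to HUB: ALP–HUB costing 5
Total via ALP: 6 + 5 = $11.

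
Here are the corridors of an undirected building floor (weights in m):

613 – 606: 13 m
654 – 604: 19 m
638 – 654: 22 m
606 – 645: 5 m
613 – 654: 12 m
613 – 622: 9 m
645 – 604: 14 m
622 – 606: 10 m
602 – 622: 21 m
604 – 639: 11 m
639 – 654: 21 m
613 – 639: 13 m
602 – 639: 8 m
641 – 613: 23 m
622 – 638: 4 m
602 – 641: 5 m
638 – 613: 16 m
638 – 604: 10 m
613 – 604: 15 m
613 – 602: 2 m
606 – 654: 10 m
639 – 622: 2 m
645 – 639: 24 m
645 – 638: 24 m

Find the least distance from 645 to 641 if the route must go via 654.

34 m

Best 645 to 654: 645 → 606 → 654 costing 15
Best 654 to 641: 654 → 613 → 602 → 641 costing 19
Total via 654: 15 + 19 = 34 m.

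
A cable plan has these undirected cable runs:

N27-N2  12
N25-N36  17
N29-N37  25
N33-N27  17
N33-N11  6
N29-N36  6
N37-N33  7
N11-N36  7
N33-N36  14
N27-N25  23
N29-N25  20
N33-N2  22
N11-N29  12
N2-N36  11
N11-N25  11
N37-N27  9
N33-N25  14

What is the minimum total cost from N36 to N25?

17

Shortest distances from N36:
N36: 0
N29: 6  (via N36)
N11: 7  (via N36)
N2: 11  (via N36)
N33: 13  (via N11)
N25: 17  (via N36)
Shortest route: N36–N25 = 17.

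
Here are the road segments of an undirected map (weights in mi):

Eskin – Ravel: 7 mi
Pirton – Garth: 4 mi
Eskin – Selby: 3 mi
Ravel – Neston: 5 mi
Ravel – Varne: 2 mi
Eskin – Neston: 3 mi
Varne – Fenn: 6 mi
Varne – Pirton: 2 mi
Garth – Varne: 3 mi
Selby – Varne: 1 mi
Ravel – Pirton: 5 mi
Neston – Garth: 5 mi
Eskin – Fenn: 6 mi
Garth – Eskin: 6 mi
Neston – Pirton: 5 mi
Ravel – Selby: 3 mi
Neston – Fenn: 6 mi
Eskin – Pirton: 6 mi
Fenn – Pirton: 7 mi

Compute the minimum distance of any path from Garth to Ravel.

Candidate routes:
Garth → Varne → Selby → Ravel: 3+1+3 = 7
Garth → Varne → Ravel: 3+2 = 5
The minimum is 5 mi via Garth → Varne → Ravel.

5 mi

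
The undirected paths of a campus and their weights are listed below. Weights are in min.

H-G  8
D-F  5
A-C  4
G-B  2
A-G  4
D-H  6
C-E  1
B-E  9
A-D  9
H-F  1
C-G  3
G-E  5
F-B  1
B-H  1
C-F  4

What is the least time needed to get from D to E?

Running Dijkstra from D:
D: 0
F: 5  (via D)
B: 6  (via F)
H: 6  (via D)
G: 8  (via B)
A: 9  (via D)
C: 9  (via F)
E: 10  (via C)
Shortest route: D → F → C → E = 10 min.

10 min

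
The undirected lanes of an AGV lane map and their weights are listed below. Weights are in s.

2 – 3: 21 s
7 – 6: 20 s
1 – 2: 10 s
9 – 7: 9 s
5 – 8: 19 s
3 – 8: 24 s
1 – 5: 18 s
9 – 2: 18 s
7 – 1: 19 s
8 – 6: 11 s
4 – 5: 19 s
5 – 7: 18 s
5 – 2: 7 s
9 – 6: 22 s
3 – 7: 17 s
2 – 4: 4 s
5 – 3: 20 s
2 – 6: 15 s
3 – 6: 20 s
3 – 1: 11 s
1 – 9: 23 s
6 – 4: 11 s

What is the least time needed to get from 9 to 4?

Settle nodes by increasing distance from 9:
9: 0
7: 9  (via 9)
2: 18  (via 9)
4: 22  (via 2)
Shortest route: 9 → 2 → 4 = 22 s.

22 s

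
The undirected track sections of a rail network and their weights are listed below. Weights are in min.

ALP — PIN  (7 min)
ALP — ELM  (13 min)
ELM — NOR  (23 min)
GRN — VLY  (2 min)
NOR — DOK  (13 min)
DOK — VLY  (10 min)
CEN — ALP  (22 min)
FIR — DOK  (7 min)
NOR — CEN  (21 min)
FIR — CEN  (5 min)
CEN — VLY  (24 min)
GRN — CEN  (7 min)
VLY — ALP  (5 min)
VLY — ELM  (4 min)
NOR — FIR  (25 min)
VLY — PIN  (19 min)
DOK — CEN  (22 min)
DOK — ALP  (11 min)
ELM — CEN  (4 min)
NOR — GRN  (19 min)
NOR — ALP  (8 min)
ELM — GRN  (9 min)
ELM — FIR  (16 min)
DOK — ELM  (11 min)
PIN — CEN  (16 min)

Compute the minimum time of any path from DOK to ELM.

Candidate routes:
DOK - VLY - ELM: 10+4 = 14
DOK - FIR - CEN - ELM: 7+5+4 = 16
DOK - ALP - VLY - ELM: 11+5+4 = 20
DOK - ELM: 11 = 11
Cheapest is DOK - ELM at 11 min.

11 min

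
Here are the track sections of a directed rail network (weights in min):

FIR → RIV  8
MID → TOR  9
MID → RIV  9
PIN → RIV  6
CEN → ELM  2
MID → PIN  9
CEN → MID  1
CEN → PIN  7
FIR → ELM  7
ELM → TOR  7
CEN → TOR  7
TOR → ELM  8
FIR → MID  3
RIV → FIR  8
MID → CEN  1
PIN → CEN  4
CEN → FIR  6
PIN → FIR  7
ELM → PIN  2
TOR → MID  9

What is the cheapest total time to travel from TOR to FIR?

Candidate routes:
TOR - ELM - PIN - FIR: 8+2+7 = 17
TOR - MID - CEN - FIR: 9+1+6 = 16
TOR - MID - CEN - ELM - PIN - FIR: 9+1+2+2+7 = 21
TOR - ELM - PIN - CEN - FIR: 8+2+4+6 = 20
Cheapest is TOR - MID - CEN - FIR at 16 min.

16 min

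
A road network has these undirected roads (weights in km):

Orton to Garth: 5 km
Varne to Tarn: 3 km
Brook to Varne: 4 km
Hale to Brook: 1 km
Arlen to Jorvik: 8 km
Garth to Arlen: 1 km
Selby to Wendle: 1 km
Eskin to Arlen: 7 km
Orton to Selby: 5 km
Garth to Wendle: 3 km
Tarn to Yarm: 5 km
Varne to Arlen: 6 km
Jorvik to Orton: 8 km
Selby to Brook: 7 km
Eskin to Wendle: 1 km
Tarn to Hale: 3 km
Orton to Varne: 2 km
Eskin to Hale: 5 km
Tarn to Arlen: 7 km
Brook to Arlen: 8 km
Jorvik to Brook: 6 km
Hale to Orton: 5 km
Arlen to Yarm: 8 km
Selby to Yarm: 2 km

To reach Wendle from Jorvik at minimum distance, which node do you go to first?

Arlen

Enumerating some paths:
Jorvik → Arlen → Garth → Wendle: 8+1+3 = 12
Jorvik → Orton → Selby → Wendle: 8+5+1 = 14
Jorvik → Brook → Hale → Eskin → Wendle: 6+1+5+1 = 13
Cheapest is Jorvik → Arlen → Garth → Wendle at 12 km.
So from Jorvik the first move is to Arlen.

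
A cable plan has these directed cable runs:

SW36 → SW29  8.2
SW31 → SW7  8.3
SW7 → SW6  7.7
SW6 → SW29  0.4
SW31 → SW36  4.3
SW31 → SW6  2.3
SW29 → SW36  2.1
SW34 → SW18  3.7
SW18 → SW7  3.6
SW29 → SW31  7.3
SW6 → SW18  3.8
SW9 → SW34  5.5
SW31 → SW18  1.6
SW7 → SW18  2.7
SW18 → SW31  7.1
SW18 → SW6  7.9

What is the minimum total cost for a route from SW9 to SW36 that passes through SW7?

23

Best SW9 to SW7: SW9 → SW34 → SW18 → SW7 costing 12.8
Shortest SW7→SW36: SW7 → SW6 → SW29 → SW36 = 10.2
Total via SW7: 12.8 + 10.2 = 23.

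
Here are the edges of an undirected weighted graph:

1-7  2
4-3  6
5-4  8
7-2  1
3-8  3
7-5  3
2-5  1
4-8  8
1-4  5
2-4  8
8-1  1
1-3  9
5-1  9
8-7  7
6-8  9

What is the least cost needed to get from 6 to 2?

Settle nodes by increasing distance from 6:
6: 0
8: 9  (via 6)
1: 10  (via 8)
3: 12  (via 8)
7: 12  (via 1)
2: 13  (via 7)
Shortest route: 6–8–1–7–2 = 13.

13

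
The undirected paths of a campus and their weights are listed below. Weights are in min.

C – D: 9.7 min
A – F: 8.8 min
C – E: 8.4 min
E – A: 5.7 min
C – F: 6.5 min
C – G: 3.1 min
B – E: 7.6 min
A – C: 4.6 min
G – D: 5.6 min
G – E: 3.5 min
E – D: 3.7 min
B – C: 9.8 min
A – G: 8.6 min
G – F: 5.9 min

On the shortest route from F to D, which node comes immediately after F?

Enumerating some paths:
F–G–D: 5.9+5.6 = 11.5
F–G–E–D: 5.9+3.5+3.7 = 13.1
The minimum is 11.5 min via F–G–D.
So from F the first move is to G.

G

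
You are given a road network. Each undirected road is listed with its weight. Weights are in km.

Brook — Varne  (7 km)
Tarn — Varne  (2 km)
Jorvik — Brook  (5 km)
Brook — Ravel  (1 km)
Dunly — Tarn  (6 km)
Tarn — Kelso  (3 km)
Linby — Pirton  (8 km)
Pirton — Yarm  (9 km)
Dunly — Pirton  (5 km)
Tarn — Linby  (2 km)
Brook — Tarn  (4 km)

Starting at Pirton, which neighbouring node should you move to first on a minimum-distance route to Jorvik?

Linby

Candidate routes:
Pirton → Linby → Tarn → Varne → Brook → Jorvik: 8+2+2+7+5 = 24
Pirton → Dunly → Tarn → Brook → Jorvik: 5+6+4+5 = 20
Pirton → Linby → Tarn → Brook → Jorvik: 8+2+4+5 = 19
Pirton → Dunly → Tarn → Varne → Brook → Jorvik: 5+6+2+7+5 = 25
The minimum is 19 km via Pirton → Linby → Tarn → Brook → Jorvik.
So from Pirton the first move is to Linby.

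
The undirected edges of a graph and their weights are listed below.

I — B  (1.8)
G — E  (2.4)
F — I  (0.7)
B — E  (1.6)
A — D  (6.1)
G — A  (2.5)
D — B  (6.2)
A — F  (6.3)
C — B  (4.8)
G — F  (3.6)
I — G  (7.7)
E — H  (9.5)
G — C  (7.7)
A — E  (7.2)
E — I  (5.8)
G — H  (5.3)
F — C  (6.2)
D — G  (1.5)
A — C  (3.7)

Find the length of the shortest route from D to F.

Running Dijkstra from D:
D: 0
G: 1.5  (via D)
E: 3.9  (via G)
A: 4  (via G)
F: 5.1  (via G)
Shortest route: D → G → F = 5.1.

5.1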